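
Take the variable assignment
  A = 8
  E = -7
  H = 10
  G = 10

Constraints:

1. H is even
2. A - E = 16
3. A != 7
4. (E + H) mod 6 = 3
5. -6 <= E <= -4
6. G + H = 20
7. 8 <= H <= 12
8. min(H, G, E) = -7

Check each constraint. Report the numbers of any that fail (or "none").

1. H = 10 is even — holds.
2. A - E = 8 - (-7) = 15, not 16 — fails.
3. A = 8, and 8 ≠ 7 — holds.
4. E + H = 3; 3 mod 6 = 3 — holds.
5. E = -7 is outside [-6, -4] — fails.
6. G + H = 10 + 10 = 20 — holds.
7. H = 10 lies in [8, 12] — holds.
8. min(10, 10, -7) = -7 — holds.

Constraints 2 and 5 do not hold.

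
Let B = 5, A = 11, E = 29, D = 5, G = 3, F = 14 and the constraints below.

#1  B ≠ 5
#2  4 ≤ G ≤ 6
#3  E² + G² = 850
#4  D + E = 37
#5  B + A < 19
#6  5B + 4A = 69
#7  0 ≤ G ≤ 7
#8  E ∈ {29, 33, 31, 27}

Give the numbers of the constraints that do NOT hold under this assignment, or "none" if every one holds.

#1 B = 5, but 5 is required to differ  FAIL
#2 G = 3 is outside [4, 6]  FAIL
#3 E² + G² = 29² + 3² = 841 + 9 = 850  OK
#4 D + E = 5 + 29 = 34, not 37  FAIL
#5 B + A = 5 + 11 = 16; 16 < 19  OK
#6 5B + 4A = 5(5) + 4(11) = 69  OK
#7 G = 3 lies in [0, 7]  OK
#8 E = 29 is in {29, 33, 31, 27}  OK

The assignment fails constraints 1, 2, and 4.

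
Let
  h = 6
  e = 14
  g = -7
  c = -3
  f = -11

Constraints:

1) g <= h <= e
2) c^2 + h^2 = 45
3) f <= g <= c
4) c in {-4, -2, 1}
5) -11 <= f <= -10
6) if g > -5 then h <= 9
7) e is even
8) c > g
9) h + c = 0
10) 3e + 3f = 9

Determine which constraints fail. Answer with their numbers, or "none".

Constraints 4 and 9 are violated.

1) values -7 <= 6 <= 14 — satisfied.
2) c^2 + h^2 = (-3)^2 + 6^2 = 9 + 36 = 45 — satisfied.
3) values -11 <= -7 <= -3 — satisfied.
4) c = -3 is not in {-4, -2, 1} — violated.
5) f = -11 lies in [-11, -10] — satisfied.
6) g = -7, not > -5; antecedent false, conditional vacuously true — satisfied.
7) e = 14 is even — satisfied.
8) c = -3, g = -7; -3 > -7 — satisfied.
9) h + c = 6 + (-3) = 3, not 0 — violated.
10) 3e + 3f = 3(14) + 3(-11) = 9 — satisfied.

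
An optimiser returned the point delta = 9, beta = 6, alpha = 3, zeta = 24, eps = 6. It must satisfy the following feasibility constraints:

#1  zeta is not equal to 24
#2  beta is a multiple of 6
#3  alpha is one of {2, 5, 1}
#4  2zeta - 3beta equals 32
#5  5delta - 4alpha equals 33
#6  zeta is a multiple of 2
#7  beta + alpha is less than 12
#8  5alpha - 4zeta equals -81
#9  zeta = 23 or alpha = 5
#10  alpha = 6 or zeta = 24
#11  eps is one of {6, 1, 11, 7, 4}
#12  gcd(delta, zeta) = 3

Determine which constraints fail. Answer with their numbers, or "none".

The assignment fails constraints 1, 3, 4, and 9.

#1 zeta = 24, but 24 is required to differ  FAIL
#2 6 / 6 = 1, so 6 divides 6  OK
#3 alpha = 3 is not in {2, 5, 1}  FAIL
#4 2zeta - 3beta = 2(24) - 3(6) = 30, not 32  FAIL
#5 5delta - 4alpha = 5(9) - 4(3) = 33  OK
#6 24 / 2 = 12, so 2 divides 24  OK
#7 beta + alpha = 6 + 3 = 9; 9 < 12  OK
#8 5alpha - 4zeta = 5(3) - 4(24) = -81  OK
#9 zeta = 24 ≠ 23 and alpha = 3 ≠ 5; both disjuncts false  FAIL
#10 alpha = 3 ≠ 6, but zeta = 24 = 24 (second disjunct)  OK
#11 eps = 6 is in {6, 1, 11, 7, 4}  OK
#12 gcd(9, 24) = 3  OK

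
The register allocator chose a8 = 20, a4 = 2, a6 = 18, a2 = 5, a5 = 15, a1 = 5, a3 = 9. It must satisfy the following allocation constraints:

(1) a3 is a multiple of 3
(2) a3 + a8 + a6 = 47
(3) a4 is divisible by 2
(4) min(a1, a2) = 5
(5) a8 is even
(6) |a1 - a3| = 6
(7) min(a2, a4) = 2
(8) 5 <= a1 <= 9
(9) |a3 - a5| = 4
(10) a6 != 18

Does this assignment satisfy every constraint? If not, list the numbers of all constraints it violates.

(1) 9 / 3 = 3, so 3 divides 9 — holds.
(2) a3 + a8 + a6 = 9 + 20 + 18 = 47 — holds.
(3) 2 / 2 = 1, so 2 divides 2 — holds.
(4) min(5, 5) = 5 — holds.
(5) a8 = 20 is even — holds.
(6) |5 - 9| = 4, not 6 — fails.
(7) min(5, 2) = 2 — holds.
(8) a1 = 5 lies in [5, 9] — holds.
(9) |9 - 15| = 6, not 4 — fails.
(10) a6 = 18, but 18 is required to differ — fails.

Constraints 6, 9, 10 do not hold.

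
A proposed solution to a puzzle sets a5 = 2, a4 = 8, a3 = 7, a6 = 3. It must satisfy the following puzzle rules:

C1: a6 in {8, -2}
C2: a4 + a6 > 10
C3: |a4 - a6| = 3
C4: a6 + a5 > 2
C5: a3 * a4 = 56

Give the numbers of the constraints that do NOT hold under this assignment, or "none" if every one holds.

C1: a6 = 3 is not in {8, -2} — does not hold.
C2: a4 + a6 = 8 + 3 = 11; 11 > 10 — holds.
C3: |8 - 3| = 5, not 3 — does not hold.
C4: a6 + a5 = 3 + 2 = 5; 5 > 2 — holds.
C5: a3 * a4 = 7 * 8 = 56 — holds.

Constraints 1 and 3 do not hold.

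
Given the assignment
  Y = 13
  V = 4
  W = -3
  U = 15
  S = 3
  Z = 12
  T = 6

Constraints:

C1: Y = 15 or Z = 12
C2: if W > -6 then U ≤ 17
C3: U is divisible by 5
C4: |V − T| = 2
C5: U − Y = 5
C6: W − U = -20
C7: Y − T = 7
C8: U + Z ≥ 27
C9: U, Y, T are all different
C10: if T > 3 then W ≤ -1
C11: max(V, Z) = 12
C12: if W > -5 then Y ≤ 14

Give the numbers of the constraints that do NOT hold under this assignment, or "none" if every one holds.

Constraints 5 and 6 do not hold.

C1: Y = 13 ≠ 15, but Z = 12 = 12 (second disjunct) — satisfied.
C2: W = -3 > -6, so we need U ≤ 17; U = 15 ≤ 17 — satisfied.
C3: 15 / 5 = 3, so 5 divides 15 — satisfied.
C4: |4 − 6| = 2 — satisfied.
C5: U − Y = 15 − 13 = 2, not 5 — violated.
C6: W − U = -3 − 15 = -18, not -20 — violated.
C7: Y − T = 13 − 6 = 7 — satisfied.
C8: U + Z = 15 + 12 = 27; 27 ≥ 27 — satisfied.
C9: values 15, 13, 6 are pairwise distinct — satisfied.
C10: T = 6 > 3, so we need W ≤ -1; W = -3 ≤ -1 — satisfied.
C11: max(4, 12) = 12 — satisfied.
C12: W = -3 > -5, so we need Y ≤ 14; Y = 13 ≤ 14 — satisfied.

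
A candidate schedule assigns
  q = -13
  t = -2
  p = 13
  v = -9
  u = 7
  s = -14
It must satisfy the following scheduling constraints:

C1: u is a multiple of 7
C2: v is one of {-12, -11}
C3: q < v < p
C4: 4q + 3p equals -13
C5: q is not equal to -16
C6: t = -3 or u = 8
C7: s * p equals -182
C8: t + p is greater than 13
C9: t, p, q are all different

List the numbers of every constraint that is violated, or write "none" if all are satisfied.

Constraints 2, 6, 8 do not hold.

C1: 7 / 7 = 1, so 7 divides 7 — satisfied.
C2: v = -9 is not in {-12, -11} — violated.
C3: values -13 < -9 < 13 — satisfied.
C4: 4q + 3p = 4(-13) + 3(13) = -13 — satisfied.
C5: q = -13, and -13 ≠ -16 — satisfied.
C6: t = -2 ≠ -3 and u = 7 ≠ 8; both disjuncts false — violated.
C7: s * p = -14 * 13 = -182 — satisfied.
C8: t + p = -2 + 13 = 11; 11 ≤ 13, bound 13 not met — violated.
C9: values -2, 13, -13 are pairwise distinct — satisfied.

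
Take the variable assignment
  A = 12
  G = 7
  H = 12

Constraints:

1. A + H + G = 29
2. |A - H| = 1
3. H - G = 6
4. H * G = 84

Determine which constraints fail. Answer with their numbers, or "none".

Constraints 1, 2, and 3 do not hold.

1. A + H + G = 12 + 12 + 7 = 31, not 29  ✗
2. |12 - 12| = 0, not 1  ✗
3. H - G = 12 - 7 = 5, not 6  ✗
4. H * G = 12 * 7 = 84  ✓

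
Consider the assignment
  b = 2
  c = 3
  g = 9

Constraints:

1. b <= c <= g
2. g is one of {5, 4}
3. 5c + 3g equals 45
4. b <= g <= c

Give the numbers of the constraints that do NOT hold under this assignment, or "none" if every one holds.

Constraints 2, 3, 4 are violated.

1. values 2 <= 3 <= 9 — holds.
2. g = 9 is not in {5, 4} — does not hold.
3. 5c + 3g = 5(3) + 3(9) = 42, not 45 — does not hold.
4. values 2, 9, 3; g = 9 is not <= c = 3 — does not hold.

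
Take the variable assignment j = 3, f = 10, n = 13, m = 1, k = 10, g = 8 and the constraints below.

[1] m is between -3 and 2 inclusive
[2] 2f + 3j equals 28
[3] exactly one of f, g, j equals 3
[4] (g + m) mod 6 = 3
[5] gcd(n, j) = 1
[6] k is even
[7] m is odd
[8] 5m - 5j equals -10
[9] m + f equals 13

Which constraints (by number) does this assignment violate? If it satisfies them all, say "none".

[1] m = 1 lies in [-3, 2] — holds.
[2] 2f + 3j = 2(10) + 3(3) = 29, not 28 — fails.
[3] f=10, g=8, j=3; 1 of them equals 3 — holds.
[4] g + m = 9; 9 mod 6 = 3 — holds.
[5] gcd(13, 3) = 1 — holds.
[6] k = 10 is even — holds.
[7] m = 1 is odd — holds.
[8] 5m - 5j = 5(1) - 5(3) = -10 — holds.
[9] m + f = 1 + 10 = 11, not 13 — fails.

Violated: 2, 9.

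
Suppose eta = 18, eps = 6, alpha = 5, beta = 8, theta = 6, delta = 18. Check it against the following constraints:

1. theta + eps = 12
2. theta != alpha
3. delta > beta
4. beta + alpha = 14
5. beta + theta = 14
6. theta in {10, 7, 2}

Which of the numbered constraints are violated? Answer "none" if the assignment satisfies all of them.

1. theta + eps = 6 + 6 = 12  yes
2. theta = 6, alpha = 5; distinct  yes
3. delta = 18, beta = 8; 18 > 8  yes
4. beta + alpha = 8 + 5 = 13, not 14  no
5. beta + theta = 8 + 6 = 14  yes
6. theta = 6 is not in {10, 7, 2}  no

No — constraints 4, 6 are not satisfied.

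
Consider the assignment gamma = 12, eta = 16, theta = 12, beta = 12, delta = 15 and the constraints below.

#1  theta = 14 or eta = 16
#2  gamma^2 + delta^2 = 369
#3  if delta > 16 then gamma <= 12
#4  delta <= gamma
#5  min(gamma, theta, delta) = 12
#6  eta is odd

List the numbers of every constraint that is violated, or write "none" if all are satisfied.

#1 theta = 12 ≠ 14, but eta = 16 = 16 (second disjunct)  true
#2 gamma^2 + delta^2 = 12^2 + 15^2 = 144 + 225 = 369  true
#3 delta = 15, not > 16; antecedent false, conditional vacuously true  true
#4 delta = 15, gamma = 12; 15 > 12 (want ≤)  false
#5 min(12, 12, 15) = 12  true
#6 eta = 16 is even  false

Constraints 4 and 6 are violated.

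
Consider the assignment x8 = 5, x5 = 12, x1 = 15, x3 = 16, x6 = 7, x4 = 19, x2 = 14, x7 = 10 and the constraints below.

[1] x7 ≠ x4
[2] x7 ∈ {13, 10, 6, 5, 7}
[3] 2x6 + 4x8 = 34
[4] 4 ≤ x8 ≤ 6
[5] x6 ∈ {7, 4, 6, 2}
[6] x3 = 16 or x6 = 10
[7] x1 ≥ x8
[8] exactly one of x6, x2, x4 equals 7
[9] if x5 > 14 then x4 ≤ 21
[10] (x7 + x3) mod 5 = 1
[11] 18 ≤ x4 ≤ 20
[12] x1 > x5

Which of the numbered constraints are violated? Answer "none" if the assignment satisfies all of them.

[1] x7 = 10, x4 = 19; distinct  yes
[2] x7 = 10 is in {13, 10, 6, 5, 7}  yes
[3] 2x6 + 4x8 = 2(7) + 4(5) = 34  yes
[4] x8 = 5 lies in [4, 6]  yes
[5] x6 = 7 is in {7, 4, 6, 2}  yes
[6] x3 = 16 = 16 (first disjunct)  yes
[7] x1 = 15, x8 = 5; 15 ≥ 5  yes
[8] x6=7, x2=14, x4=19; 1 of them equals 7  yes
[9] x5 = 12, not > 14; antecedent false, conditional vacuously true  yes
[10] x7 + x3 = 26; 26 mod 5 = 1  yes
[11] x4 = 19 lies in [18, 20]  yes
[12] x1 = 15, x5 = 12; 15 > 12  yes

All constraints are satisfied.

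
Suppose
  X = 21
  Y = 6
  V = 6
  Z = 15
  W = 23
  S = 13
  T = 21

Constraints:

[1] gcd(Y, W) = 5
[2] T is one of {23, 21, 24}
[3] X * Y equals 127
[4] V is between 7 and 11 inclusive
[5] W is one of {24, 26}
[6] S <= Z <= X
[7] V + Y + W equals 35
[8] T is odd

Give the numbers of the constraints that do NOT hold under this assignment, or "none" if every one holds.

[1] gcd(6, 23) = 1, not 5 — does not hold.
[2] T = 21 is in {23, 21, 24} — holds.
[3] X * Y = 21 * 6 = 126, not 127 — does not hold.
[4] V = 6 is outside [7, 11] — does not hold.
[5] W = 23 is not in {24, 26} — does not hold.
[6] values 13 <= 15 <= 21 — holds.
[7] V + Y + W = 6 + 6 + 23 = 35 — holds.
[8] T = 21 is odd — holds.

The assignment fails constraints 1, 3, 4, and 5.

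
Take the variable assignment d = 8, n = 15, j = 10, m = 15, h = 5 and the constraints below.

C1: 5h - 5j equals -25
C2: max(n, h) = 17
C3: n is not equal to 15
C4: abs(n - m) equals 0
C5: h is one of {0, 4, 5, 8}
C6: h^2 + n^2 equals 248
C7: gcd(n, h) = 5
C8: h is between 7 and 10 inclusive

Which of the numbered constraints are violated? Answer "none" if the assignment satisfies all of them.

C1: 5h - 5j = 5(5) - 5(10) = -25  OK
C2: max(15, 5) = 15, not 17  FAIL
C3: n = 15, but 15 is required to differ  FAIL
C4: abs(15 - 15) = 0  OK
C5: h = 5 is in {0, 4, 5, 8}  OK
C6: h^2 + n^2 = 5^2 + 15^2 = 25 + 225 = 250, not 248  FAIL
C7: gcd(15, 5) = 5  OK
C8: h = 5 is outside [7, 10]  FAIL

The assignment fails constraints 2, 3, 6, 8.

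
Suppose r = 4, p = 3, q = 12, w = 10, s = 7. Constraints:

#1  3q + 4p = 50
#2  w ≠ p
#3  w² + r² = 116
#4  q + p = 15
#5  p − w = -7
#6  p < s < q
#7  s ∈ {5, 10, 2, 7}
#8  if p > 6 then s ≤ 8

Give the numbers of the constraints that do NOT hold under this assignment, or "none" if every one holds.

#1 3q + 4p = 3(12) + 4(3) = 48, not 50 — violated.
#2 w = 10, p = 3; distinct — satisfied.
#3 w² + r² = 10² + 4² = 100 + 16 = 116 — satisfied.
#4 q + p = 12 + 3 = 15 — satisfied.
#5 p − w = 3 − 10 = -7 — satisfied.
#6 values 3 < 7 < 12 — satisfied.
#7 s = 7 is in {5, 10, 2, 7} — satisfied.
#8 p = 3, not > 6; antecedent false, conditional vacuously true — satisfied.

No — constraint 1 is not satisfied.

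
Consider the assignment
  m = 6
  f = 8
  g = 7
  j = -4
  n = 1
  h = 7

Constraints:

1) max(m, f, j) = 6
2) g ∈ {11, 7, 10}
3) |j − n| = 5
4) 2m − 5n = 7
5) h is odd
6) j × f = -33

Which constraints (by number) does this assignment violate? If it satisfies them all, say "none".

Violated: 1, 6.

1) max(6, 8, -4) = 8, not 6 — violated.
2) g = 7 is in {11, 7, 10} — satisfied.
3) |-4 − 1| = 5 — satisfied.
4) 2m − 5n = 2(6) − 5(1) = 7 — satisfied.
5) h = 7 is odd — satisfied.
6) j × f = -4 × 8 = -32, not -33 — violated.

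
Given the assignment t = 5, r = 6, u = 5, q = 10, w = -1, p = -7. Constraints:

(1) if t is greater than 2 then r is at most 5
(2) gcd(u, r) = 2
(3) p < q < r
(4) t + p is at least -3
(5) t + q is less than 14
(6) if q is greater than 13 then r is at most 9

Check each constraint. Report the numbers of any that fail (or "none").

Constraints 1, 2, 3, and 5 do not hold.

(1) t = 5 > 2, so we need r ≤ 5; but r = 6 > 5 — fails.
(2) gcd(5, 6) = 1, not 2 — fails.
(3) values -7, 10, 6; q = 10 is not < r = 6 — fails.
(4) t + p = 5 + (-7) = -2; -2 ≥ -3 — holds.
(5) t + q = 5 + 10 = 15; 15 ≥ 14, bound 14 not met — fails.
(6) q = 10, not > 13; antecedent false, conditional vacuously true — holds.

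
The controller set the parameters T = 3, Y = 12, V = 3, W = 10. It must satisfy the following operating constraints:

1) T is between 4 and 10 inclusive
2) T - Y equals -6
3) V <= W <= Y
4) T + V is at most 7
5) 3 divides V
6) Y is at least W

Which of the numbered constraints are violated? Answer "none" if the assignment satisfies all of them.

1) T = 3 is outside [4, 10]  fails
2) T - Y = 3 - 12 = -9, not -6  fails
3) values 3 <= 10 <= 12  holds
4) T + V = 3 + 3 = 6; 6 ≤ 7  holds
5) 3 / 3 = 1, so 3 divides 3  holds
6) Y = 12, W = 10; 12 ≥ 10  holds

No — constraints 1 and 2 are not satisfied.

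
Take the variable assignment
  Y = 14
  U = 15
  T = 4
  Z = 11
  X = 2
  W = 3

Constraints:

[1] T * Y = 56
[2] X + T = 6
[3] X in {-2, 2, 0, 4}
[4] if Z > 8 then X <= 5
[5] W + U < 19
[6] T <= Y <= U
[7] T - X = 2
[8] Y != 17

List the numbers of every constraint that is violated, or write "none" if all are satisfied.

Yes — all constraints hold.

[1] T * Y = 4 * 14 = 56 — holds.
[2] X + T = 2 + 4 = 6 — holds.
[3] X = 2 is in {-2, 2, 0, 4} — holds.
[4] Z = 11 > 8, so we need X ≤ 5; X = 2 ≤ 5 — holds.
[5] W + U = 3 + 15 = 18; 18 < 19 — holds.
[6] values 4 <= 14 <= 15 — holds.
[7] T - X = 4 - 2 = 2 — holds.
[8] Y = 14, and 14 ≠ 17 — holds.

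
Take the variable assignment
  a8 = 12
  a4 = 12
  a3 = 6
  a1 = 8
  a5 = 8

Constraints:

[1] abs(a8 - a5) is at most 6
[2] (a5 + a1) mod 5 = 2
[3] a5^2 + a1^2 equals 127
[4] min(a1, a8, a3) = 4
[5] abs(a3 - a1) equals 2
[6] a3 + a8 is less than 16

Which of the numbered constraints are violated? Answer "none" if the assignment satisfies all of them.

Constraints 2, 3, 4, and 6 are violated.

[1] abs(12 - 8) = 4; 4 ≤ 6 — satisfied.
[2] a5 + a1 = 16; 16 mod 5 = 1, not 2 — violated.
[3] a5^2 + a1^2 = 8^2 + 8^2 = 64 + 64 = 128, not 127 — violated.
[4] min(8, 12, 6) = 6, not 4 — violated.
[5] abs(6 - 8) = 2 — satisfied.
[6] a3 + a8 = 6 + 12 = 18; 18 ≥ 16, bound 16 not met — violated.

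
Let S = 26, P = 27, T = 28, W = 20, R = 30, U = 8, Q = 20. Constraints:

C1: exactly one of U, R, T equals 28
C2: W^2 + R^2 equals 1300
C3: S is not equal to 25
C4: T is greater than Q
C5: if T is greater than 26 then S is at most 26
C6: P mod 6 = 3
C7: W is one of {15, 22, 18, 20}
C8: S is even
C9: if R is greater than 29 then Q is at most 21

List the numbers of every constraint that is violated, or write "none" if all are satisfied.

C1: U=8, R=30, T=28; 1 of them equals 28 — holds.
C2: W^2 + R^2 = 20^2 + 30^2 = 400 + 900 = 1300 — holds.
C3: S = 26, and 26 ≠ 25 — holds.
C4: T = 28, Q = 20; 28 > 20 — holds.
C5: T = 28 > 26, so we need S ≤ 26; S = 26 ≤ 26 — holds.
C6: 27 mod 6 = 3 — holds.
C7: W = 20 is in {15, 22, 18, 20} — holds.
C8: S = 26 is even — holds.
C9: R = 30 > 29, so we need Q ≤ 21; Q = 20 ≤ 21 — holds.

All constraints are satisfied.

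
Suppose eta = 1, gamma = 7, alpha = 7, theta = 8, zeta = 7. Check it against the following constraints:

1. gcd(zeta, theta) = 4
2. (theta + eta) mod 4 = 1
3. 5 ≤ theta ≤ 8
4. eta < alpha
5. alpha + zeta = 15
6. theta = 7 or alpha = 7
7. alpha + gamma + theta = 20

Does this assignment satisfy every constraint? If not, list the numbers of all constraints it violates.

The assignment fails constraints 1, 5, 7.

1. gcd(7, 8) = 1, not 4  fails
2. theta + eta = 9; 9 mod 4 = 1  holds
3. theta = 8 lies in [5, 8]  holds
4. eta = 1, alpha = 7; 1 < 7  holds
5. alpha + zeta = 7 + 7 = 14, not 15  fails
6. theta = 8 ≠ 7, but alpha = 7 = 7 (second disjunct)  holds
7. alpha + gamma + theta = 7 + 7 + 8 = 22, not 20  fails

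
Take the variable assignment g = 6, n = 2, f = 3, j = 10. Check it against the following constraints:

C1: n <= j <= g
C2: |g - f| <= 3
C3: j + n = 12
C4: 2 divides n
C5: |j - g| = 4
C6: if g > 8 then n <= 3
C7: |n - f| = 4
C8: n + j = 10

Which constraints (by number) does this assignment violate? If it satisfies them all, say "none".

C1: values 2, 10, 6; j = 10 is not <= g = 6  false
C2: |6 - 3| = 3; 3 ≤ 3  true
C3: j + n = 10 + 2 = 12  true
C4: 2 / 2 = 1, so 2 divides 2  true
C5: |10 - 6| = 4  true
C6: g = 6, not > 8; antecedent false, conditional vacuously true  true
C7: |2 - 3| = 1, not 4  false
C8: n + j = 2 + 10 = 12, not 10  false

The assignment fails constraints 1, 7, 8.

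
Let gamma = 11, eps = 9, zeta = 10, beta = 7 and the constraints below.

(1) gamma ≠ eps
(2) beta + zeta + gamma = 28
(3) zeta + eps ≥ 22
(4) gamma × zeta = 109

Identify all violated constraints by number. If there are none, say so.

No — constraints 3 and 4 are not satisfied.

(1) gamma = 11, eps = 9; distinct  OK
(2) beta + zeta + gamma = 7 + 10 + 11 = 28  OK
(3) zeta + eps = 10 + 9 = 19; 19 < 22, bound 22 not met  FAIL
(4) gamma × zeta = 11 × 10 = 110, not 109  FAIL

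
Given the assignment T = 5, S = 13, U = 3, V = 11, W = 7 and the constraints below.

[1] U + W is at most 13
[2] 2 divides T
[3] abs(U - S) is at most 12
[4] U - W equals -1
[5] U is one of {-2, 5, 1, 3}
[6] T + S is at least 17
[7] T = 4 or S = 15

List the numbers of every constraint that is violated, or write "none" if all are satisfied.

Constraints 2, 4, 7 are violated.

[1] U + W = 3 + 7 = 10; 10 ≤ 13 — OK.
[2] 5 = 2*2 + 1, so 2 does not divide 5 — violated.
[3] abs(3 - 13) = 10; 10 ≤ 12 — OK.
[4] U - W = 3 - 7 = -4, not -1 — violated.
[5] U = 3 is in {-2, 5, 1, 3} — OK.
[6] T + S = 5 + 13 = 18; 18 ≥ 17 — OK.
[7] T = 5 ≠ 4 and S = 13 ≠ 15; both disjuncts false — violated.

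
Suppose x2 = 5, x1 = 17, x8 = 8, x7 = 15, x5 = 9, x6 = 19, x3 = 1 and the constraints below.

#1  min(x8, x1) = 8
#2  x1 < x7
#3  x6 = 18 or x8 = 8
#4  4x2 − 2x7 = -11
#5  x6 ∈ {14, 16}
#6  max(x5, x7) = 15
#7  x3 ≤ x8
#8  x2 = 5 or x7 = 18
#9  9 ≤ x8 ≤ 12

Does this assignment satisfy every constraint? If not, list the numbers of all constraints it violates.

Constraints 2, 4, 5, and 9 do not hold.

#1 min(8, 17) = 8 — satisfied.
#2 x1 = 17, x7 = 15; 17 ≥ 15 (want <) — violated.
#3 x6 = 19 ≠ 18, but x8 = 8 = 8 (second disjunct) — satisfied.
#4 4x2 − 2x7 = 4(5) − 2(15) = -10, not -11 — violated.
#5 x6 = 19 is not in {14, 16} — violated.
#6 max(9, 15) = 15 — satisfied.
#7 x3 = 1, x8 = 8; 1 ≤ 8 — satisfied.
#8 x2 = 5 = 5 (first disjunct) — satisfied.
#9 x8 = 8 is outside [9, 12] — violated.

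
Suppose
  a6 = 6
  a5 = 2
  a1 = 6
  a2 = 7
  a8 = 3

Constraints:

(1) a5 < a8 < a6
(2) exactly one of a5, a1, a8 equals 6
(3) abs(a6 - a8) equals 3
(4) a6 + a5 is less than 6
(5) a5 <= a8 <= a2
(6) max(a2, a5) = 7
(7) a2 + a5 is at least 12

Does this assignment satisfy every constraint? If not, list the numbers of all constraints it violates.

(1) values 2 < 3 < 6  holds
(2) a5=2, a1=6, a8=3; 1 of them equals 6  holds
(3) abs(6 - 3) = 3  holds
(4) a6 + a5 = 6 + 2 = 8; 8 ≥ 6, bound 6 not met  fails
(5) values 2 <= 3 <= 7  holds
(6) max(7, 2) = 7  holds
(7) a2 + a5 = 7 + 2 = 9; 9 < 12, bound 12 not met  fails

The assignment fails constraints 4 and 7.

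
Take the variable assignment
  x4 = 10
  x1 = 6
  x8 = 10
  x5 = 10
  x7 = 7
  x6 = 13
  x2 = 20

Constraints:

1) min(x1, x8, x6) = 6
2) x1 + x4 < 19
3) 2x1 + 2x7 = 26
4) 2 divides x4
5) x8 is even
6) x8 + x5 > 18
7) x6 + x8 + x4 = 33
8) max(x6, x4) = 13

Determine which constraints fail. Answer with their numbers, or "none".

All constraints are satisfied.

1) min(6, 10, 13) = 6 — holds.
2) x1 + x4 = 6 + 10 = 16; 16 < 19 — holds.
3) 2x1 + 2x7 = 2(6) + 2(7) = 26 — holds.
4) 10 / 2 = 5, so 2 divides 10 — holds.
5) x8 = 10 is even — holds.
6) x8 + x5 = 10 + 10 = 20; 20 > 18 — holds.
7) x6 + x8 + x4 = 13 + 10 + 10 = 33 — holds.
8) max(13, 10) = 13 — holds.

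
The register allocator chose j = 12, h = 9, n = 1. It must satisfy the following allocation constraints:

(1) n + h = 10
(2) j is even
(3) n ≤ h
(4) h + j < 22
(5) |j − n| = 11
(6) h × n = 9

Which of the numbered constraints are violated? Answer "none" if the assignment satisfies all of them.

(1) n + h = 1 + 9 = 10  OK
(2) j = 12 is even  OK
(3) n = 1, h = 9; 1 ≤ 9  OK
(4) h + j = 9 + 12 = 21; 21 < 22  OK
(5) |12 − 1| = 11  OK
(6) h × n = 9 × 1 = 9  OK

Yes — all constraints hold.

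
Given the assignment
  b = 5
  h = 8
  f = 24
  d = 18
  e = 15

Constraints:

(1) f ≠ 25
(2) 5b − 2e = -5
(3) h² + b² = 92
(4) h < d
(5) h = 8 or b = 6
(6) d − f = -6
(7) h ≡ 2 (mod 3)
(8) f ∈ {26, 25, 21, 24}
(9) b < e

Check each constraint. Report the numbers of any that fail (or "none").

(1) f = 24, and 24 ≠ 25  ✔
(2) 5b − 2e = 5(5) − 2(15) = -5  ✔
(3) h² + b² = 8² + 5² = 64 + 25 = 89, not 92  ✘
(4) h = 8, d = 18; 8 < 18  ✔
(5) h = 8 = 8 (first disjunct)  ✔
(6) d − f = 18 − 24 = -6  ✔
(7) 8 mod 3 = 2  ✔
(8) f = 24 is in {26, 25, 21, 24}  ✔
(9) b = 5, e = 15; 5 < 15  ✔

The assignment fails constraint 3.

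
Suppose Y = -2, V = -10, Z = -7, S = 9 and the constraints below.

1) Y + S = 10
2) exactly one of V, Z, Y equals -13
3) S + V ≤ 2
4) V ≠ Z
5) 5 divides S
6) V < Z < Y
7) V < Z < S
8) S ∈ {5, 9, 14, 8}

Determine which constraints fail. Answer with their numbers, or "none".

The assignment fails constraints 1, 2, 5.

1) Y + S = -2 + 9 = 7, not 10  ✗
2) V=-10, Z=-7, Y=-2; 0 of them equal -13, not exactly one  ✗
3) S + V = 9 + (-10) = -1; -1 ≤ 2  ✓
4) V = -10, Z = -7; distinct  ✓
5) 9 = 5×1 + 4, so 5 does not divide 9  ✗
6) values -10 < -7 < -2  ✓
7) values -10 < -7 < 9  ✓
8) S = 9 is in {5, 9, 14, 8}  ✓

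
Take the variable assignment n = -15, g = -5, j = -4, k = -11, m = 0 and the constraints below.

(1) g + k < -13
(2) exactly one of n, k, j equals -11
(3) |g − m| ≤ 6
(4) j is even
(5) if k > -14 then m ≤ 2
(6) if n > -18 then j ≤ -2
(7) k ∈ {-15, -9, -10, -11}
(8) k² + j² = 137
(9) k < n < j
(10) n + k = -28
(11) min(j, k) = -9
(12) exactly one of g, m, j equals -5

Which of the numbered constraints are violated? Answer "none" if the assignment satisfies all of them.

Constraints 9, 10, and 11 are violated.

(1) g + k = -5 + (-11) = -16; -16 < -13 — holds.
(2) n=-15, k=-11, j=-4; 1 of them equals -11 — holds.
(3) |-5 − 0| = 5; 5 ≤ 6 — holds.
(4) j = -4 is even — holds.
(5) k = -11 > -14, so we need m ≤ 2; m = 0 ≤ 2 — holds.
(6) n = -15 > -18, so we need j ≤ -2; j = -4 ≤ -2 — holds.
(7) k = -11 is in {-15, -9, -10, -11} — holds.
(8) k² + j² = (-11)² + (-4)² = 121 + 16 = 137 — holds.
(9) values -11, -15, -4; k = -11 is not < n = -15 — fails.
(10) n + k = -15 + (-11) = -26, not -28 — fails.
(11) min(-4, -11) = -11, not -9 — fails.
(12) g=-5, m=0, j=-4; 1 of them equals -5 — holds.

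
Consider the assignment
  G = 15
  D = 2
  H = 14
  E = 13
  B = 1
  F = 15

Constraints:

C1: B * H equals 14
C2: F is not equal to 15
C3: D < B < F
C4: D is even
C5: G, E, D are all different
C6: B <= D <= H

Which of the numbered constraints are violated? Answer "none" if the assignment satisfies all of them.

C1: B * H = 1 * 14 = 14  ✔
C2: F = 15, but 15 is required to differ  ✘
C3: values 2, 1, 15; D = 2 is not < B = 1  ✘
C4: D = 2 is even  ✔
C5: values 15, 13, 2 are pairwise distinct  ✔
C6: values 1 <= 2 <= 14  ✔

Constraints 2 and 3 are violated.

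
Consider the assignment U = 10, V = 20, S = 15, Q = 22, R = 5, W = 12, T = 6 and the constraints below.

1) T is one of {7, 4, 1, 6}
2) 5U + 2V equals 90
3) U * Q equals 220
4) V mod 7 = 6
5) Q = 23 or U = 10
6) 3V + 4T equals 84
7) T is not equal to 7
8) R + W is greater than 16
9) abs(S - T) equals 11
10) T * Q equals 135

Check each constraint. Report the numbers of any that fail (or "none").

Violated: 9 and 10.

1) T = 6 is in {7, 4, 1, 6} — OK.
2) 5U + 2V = 5(10) + 2(20) = 90 — OK.
3) U * Q = 10 * 22 = 220 — OK.
4) 20 mod 7 = 6 — OK.
5) Q = 22 ≠ 23, but U = 10 = 10 (second disjunct) — OK.
6) 3V + 4T = 3(20) + 4(6) = 84 — OK.
7) T = 6, and 6 ≠ 7 — OK.
8) R + W = 5 + 12 = 17; 17 > 16 — OK.
9) abs(15 - 6) = 9, not 11 — violated.
10) T * Q = 6 * 22 = 132, not 135 — violated.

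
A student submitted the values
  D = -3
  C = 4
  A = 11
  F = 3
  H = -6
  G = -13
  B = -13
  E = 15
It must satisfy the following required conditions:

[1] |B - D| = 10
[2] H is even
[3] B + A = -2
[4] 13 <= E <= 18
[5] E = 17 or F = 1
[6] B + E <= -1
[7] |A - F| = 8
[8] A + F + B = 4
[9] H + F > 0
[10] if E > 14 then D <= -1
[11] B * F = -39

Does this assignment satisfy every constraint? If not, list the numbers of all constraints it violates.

The assignment fails constraints 5, 6, 8, and 9.

[1] |-13 - (-3)| = 10 — holds.
[2] H = -6 is even — holds.
[3] B + A = -13 + 11 = -2 — holds.
[4] E = 15 lies in [13, 18] — holds.
[5] E = 15 ≠ 17 and F = 3 ≠ 1; both disjuncts false — fails.
[6] B + E = -13 + 15 = 2; 2 > -1, bound -1 not met — fails.
[7] |11 - 3| = 8 — holds.
[8] A + F + B = 11 + 3 + (-13) = 1, not 4 — fails.
[9] H + F = -6 + 3 = -3; -3 ≤ 0, bound 0 not met — fails.
[10] E = 15 > 14, so we need D ≤ -1; D = -3 ≤ -1 — holds.
[11] B * F = -13 * 3 = -39 — holds.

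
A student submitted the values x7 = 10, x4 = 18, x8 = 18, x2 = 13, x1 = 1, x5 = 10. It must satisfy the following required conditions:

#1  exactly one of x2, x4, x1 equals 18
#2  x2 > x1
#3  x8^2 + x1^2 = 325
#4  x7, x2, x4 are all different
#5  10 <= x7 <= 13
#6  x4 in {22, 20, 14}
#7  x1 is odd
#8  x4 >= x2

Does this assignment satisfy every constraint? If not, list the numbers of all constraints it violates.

#1 x2=13, x4=18, x1=1; 1 of them equals 18  true
#2 x2 = 13, x1 = 1; 13 > 1  true
#3 x8^2 + x1^2 = 18^2 + 1^2 = 324 + 1 = 325  true
#4 values 10, 13, 18 are pairwise distinct  true
#5 x7 = 10 lies in [10, 13]  true
#6 x4 = 18 is not in {22, 20, 14}  false
#7 x1 = 1 is odd  true
#8 x4 = 18, x2 = 13; 18 ≥ 13  true

Constraint 6 does not hold.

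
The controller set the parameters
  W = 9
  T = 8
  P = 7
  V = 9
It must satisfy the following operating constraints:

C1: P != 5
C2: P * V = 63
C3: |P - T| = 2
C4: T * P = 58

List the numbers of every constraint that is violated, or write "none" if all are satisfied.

C1: P = 7, and 7 ≠ 5 — holds.
C2: P * V = 7 * 9 = 63 — holds.
C3: |7 - 8| = 1, not 2 — does not hold.
C4: T * P = 8 * 7 = 56, not 58 — does not hold.

The assignment fails constraints 3 and 4.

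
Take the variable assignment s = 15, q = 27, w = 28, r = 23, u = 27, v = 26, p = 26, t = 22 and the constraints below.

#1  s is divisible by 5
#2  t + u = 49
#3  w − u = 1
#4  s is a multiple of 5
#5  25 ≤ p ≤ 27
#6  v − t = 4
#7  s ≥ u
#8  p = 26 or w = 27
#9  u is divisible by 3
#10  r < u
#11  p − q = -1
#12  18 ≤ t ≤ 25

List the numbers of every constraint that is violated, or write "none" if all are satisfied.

Constraint 7 is violated.

#1 15 / 5 = 3, so 5 divides 15 — satisfied.
#2 t + u = 22 + 27 = 49 — satisfied.
#3 w − u = 28 − 27 = 1 — satisfied.
#4 15 / 5 = 3, so 5 divides 15 — satisfied.
#5 p = 26 lies in [25, 27] — satisfied.
#6 v − t = 26 − 22 = 4 — satisfied.
#7 s = 15, u = 27; 15 < 27 (want ≥) — violated.
#8 p = 26 = 26 (first disjunct) — satisfied.
#9 27 / 3 = 9, so 3 divides 27 — satisfied.
#10 r = 23, u = 27; 23 < 27 — satisfied.
#11 p − q = 26 − 27 = -1 — satisfied.
#12 t = 22 lies in [18, 25] — satisfied.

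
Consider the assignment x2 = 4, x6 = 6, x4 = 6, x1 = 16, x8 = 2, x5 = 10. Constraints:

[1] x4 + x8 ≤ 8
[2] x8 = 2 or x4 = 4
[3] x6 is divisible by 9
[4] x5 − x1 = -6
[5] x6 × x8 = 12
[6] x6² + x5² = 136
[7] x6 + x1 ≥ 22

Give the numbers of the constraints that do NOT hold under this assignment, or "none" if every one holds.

No — constraint 3 is not satisfied.

[1] x4 + x8 = 6 + 2 = 8; 8 ≤ 8  ✓
[2] x8 = 2 = 2 (first disjunct)  ✓
[3] 6 = 9×0 + 6, so 9 does not divide 6  ✗
[4] x5 − x1 = 10 − 16 = -6  ✓
[5] x6 × x8 = 6 × 2 = 12  ✓
[6] x6² + x5² = 6² + 10² = 36 + 100 = 136  ✓
[7] x6 + x1 = 6 + 16 = 22; 22 ≥ 22  ✓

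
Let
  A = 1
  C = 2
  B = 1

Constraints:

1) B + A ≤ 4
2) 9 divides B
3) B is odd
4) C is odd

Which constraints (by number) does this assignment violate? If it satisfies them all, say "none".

1) B + A = 1 + 1 = 2; 2 ≤ 4 — OK.
2) 1 = 9×0 + 1, so 9 does not divide 1 — violated.
3) B = 1 is odd — OK.
4) C = 2 is even — violated.

Constraints 2, 4 are violated.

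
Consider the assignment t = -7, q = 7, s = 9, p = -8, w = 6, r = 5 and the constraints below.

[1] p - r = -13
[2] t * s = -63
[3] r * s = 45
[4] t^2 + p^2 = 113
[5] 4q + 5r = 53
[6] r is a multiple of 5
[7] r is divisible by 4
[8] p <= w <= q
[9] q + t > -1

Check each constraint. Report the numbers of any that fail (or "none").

[1] p - r = -8 - 5 = -13  yes
[2] t * s = -7 * 9 = -63  yes
[3] r * s = 5 * 9 = 45  yes
[4] t^2 + p^2 = (-7)^2 + (-8)^2 = 49 + 64 = 113  yes
[5] 4q + 5r = 4(7) + 5(5) = 53  yes
[6] 5 / 5 = 1, so 5 divides 5  yes
[7] 5 = 4*1 + 1, so 4 does not divide 5  no
[8] values -8 <= 6 <= 7  yes
[9] q + t = 7 + (-7) = 0; 0 > -1  yes

Constraint 7 is violated.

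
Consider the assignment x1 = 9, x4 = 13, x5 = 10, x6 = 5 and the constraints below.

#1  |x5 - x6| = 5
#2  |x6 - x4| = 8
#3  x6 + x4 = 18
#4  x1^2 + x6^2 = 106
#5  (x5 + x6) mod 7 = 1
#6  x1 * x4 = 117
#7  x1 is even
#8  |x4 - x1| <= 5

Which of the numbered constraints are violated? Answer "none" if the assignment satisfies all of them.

No — constraint 7 is not satisfied.

#1 |10 - 5| = 5 — satisfied.
#2 |5 - 13| = 8 — satisfied.
#3 x6 + x4 = 5 + 13 = 18 — satisfied.
#4 x1^2 + x6^2 = 9^2 + 5^2 = 81 + 25 = 106 — satisfied.
#5 x5 + x6 = 15; 15 mod 7 = 1 — satisfied.
#6 x1 * x4 = 9 * 13 = 117 — satisfied.
#7 x1 = 9 is odd — violated.
#8 |13 - 9| = 4; 4 ≤ 5 — satisfied.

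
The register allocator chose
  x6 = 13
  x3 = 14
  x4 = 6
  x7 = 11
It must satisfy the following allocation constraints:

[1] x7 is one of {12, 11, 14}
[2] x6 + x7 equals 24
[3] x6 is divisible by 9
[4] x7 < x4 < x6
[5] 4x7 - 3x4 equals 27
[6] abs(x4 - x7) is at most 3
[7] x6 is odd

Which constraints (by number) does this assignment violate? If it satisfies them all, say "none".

The assignment fails constraints 3, 4, 5, and 6.

[1] x7 = 11 is in {12, 11, 14} — holds.
[2] x6 + x7 = 13 + 11 = 24 — holds.
[3] 13 = 9*1 + 4, so 9 does not divide 13 — fails.
[4] values 11, 6, 13; x7 = 11 is not < x4 = 6 — fails.
[5] 4x7 - 3x4 = 4(11) - 3(6) = 26, not 27 — fails.
[6] abs(6 - 11) = 5; 5 > 3, exceeds bound 3 — fails.
[7] x6 = 13 is odd — holds.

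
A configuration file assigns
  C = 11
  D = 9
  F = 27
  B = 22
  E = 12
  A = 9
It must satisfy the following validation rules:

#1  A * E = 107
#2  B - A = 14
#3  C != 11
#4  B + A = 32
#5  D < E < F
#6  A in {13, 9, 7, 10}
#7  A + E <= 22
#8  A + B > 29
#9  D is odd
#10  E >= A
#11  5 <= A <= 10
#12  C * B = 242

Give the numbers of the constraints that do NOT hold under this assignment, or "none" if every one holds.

No — constraints 1, 2, 3, 4 are not satisfied.

#1 A * E = 9 * 12 = 108, not 107  ✗
#2 B - A = 22 - 9 = 13, not 14  ✗
#3 C = 11, but 11 is required to differ  ✗
#4 B + A = 22 + 9 = 31, not 32  ✗
#5 values 9 < 12 < 27  ✓
#6 A = 9 is in {13, 9, 7, 10}  ✓
#7 A + E = 9 + 12 = 21; 21 ≤ 22  ✓
#8 A + B = 9 + 22 = 31; 31 > 29  ✓
#9 D = 9 is odd  ✓
#10 E = 12, A = 9; 12 ≥ 9  ✓
#11 A = 9 lies in [5, 10]  ✓
#12 C * B = 11 * 22 = 242  ✓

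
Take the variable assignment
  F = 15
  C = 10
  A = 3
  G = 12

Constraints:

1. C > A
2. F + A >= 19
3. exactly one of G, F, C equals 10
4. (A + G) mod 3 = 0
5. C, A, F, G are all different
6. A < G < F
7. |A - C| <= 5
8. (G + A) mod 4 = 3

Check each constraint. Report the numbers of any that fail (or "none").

1. C = 10, A = 3; 10 > 3  ✓
2. F + A = 15 + 3 = 18; 18 < 19, bound 19 not met  ✗
3. G=12, F=15, C=10; 1 of them equals 10  ✓
4. A + G = 15; 15 mod 3 = 0  ✓
5. values 10, 3, 15, 12 are pairwise distinct  ✓
6. values 3 < 12 < 15  ✓
7. |3 - 10| = 7; 7 > 5, exceeds bound 5  ✗
8. G + A = 15; 15 mod 4 = 3  ✓

Violated: 2 and 7.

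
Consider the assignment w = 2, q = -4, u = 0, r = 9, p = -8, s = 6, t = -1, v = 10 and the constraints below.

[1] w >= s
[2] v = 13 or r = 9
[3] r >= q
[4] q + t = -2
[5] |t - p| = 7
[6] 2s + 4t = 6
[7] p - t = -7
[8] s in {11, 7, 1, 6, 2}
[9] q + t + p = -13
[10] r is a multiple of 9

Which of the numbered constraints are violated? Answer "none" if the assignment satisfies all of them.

[1] w = 2, s = 6; 2 < 6 (want ≥) — does not hold.
[2] v = 10 ≠ 13, but r = 9 = 9 (second disjunct) — holds.
[3] r = 9, q = -4; 9 ≥ -4 — holds.
[4] q + t = -4 + (-1) = -5, not -2 — does not hold.
[5] |-1 - (-8)| = 7 — holds.
[6] 2s + 4t = 2(6) + 4(-1) = 8, not 6 — does not hold.
[7] p - t = -8 - (-1) = -7 — holds.
[8] s = 6 is in {11, 7, 1, 6, 2} — holds.
[9] q + t + p = -4 + (-1) + (-8) = -13 — holds.
[10] 9 / 9 = 1, so 9 divides 9 — holds.

The assignment fails constraints 1, 4, 6.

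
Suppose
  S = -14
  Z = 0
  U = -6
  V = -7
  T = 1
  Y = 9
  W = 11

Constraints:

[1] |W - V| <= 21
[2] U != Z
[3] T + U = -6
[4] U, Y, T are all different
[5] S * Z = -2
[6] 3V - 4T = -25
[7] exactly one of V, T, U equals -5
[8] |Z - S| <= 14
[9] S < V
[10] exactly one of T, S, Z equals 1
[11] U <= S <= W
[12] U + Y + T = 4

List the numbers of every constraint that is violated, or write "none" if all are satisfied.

Violated: 3, 5, 7, 11.

[1] |11 - (-7)| = 18; 18 ≤ 21  yes
[2] U = -6, Z = 0; distinct  yes
[3] T + U = 1 + (-6) = -5, not -6  no
[4] values -6, 9, 1 are pairwise distinct  yes
[5] S * Z = -14 * 0 = 0, not -2  no
[6] 3V - 4T = 3(-7) - 4(1) = -25  yes
[7] V=-7, T=1, U=-6; 0 of them equal -5, not exactly one  no
[8] |0 - (-14)| = 14; 14 ≤ 14  yes
[9] S = -14, V = -7; -14 < -7  yes
[10] T=1, S=-14, Z=0; 1 of them equals 1  yes
[11] values -6, -14, 11; U = -6 is not <= S = -14  no
[12] U + Y + T = -6 + 9 + 1 = 4  yes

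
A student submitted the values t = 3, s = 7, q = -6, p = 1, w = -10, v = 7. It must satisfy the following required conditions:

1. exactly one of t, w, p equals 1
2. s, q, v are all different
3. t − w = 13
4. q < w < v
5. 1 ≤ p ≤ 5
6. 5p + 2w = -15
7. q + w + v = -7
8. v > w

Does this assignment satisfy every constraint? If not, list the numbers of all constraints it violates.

Constraints 2, 4, 7 are violated.

1. t=3, w=-10, p=1; 1 of them equals 1  true
2. s = v = 7, not all different  false
3. t − w = 3 − (-10) = 13  true
4. values -6, -10, 7; q = -6 is not < w = -10  false
5. p = 1 lies in [1, 5]  true
6. 5p + 2w = 5(1) + 2(-10) = -15  true
7. q + w + v = -6 + (-10) + 7 = -9, not -7  false
8. v = 7, w = -10; 7 > -10  true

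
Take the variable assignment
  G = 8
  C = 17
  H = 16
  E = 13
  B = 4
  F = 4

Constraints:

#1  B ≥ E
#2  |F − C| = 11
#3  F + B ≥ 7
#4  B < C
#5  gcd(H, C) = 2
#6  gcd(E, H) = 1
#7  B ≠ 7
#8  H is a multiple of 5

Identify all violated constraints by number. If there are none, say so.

Constraints 1, 2, 5, and 8 are violated.

#1 B = 4, E = 13; 4 < 13 (want ≥)  fails
#2 |4 − 17| = 13, not 11  fails
#3 F + B = 4 + 4 = 8; 8 ≥ 7  holds
#4 B = 4, C = 17; 4 < 17  holds
#5 gcd(16, 17) = 1, not 2  fails
#6 gcd(13, 16) = 1  holds
#7 B = 4, and 4 ≠ 7  holds
#8 16 = 5×3 + 1, so 5 does not divide 16  fails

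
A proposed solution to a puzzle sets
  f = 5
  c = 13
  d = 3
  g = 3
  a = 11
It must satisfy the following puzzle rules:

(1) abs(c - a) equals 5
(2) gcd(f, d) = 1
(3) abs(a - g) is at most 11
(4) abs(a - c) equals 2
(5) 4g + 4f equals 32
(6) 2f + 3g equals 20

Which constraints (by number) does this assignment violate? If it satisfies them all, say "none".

The assignment fails constraints 1 and 6.

(1) abs(13 - 11) = 2, not 5 — fails.
(2) gcd(5, 3) = 1 — holds.
(3) abs(11 - 3) = 8; 8 ≤ 11 — holds.
(4) abs(11 - 13) = 2 — holds.
(5) 4g + 4f = 4(3) + 4(5) = 32 — holds.
(6) 2f + 3g = 2(5) + 3(3) = 19, not 20 — fails.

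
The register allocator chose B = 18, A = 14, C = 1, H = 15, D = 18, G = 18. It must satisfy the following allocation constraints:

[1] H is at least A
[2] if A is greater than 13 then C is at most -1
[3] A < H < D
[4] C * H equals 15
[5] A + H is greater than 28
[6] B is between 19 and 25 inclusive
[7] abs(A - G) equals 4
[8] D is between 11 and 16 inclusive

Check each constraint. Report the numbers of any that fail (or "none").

Violated: 2, 6, 8.

[1] H = 15, A = 14; 15 ≥ 14  holds
[2] A = 14 > 13, so we need C ≤ -1; but C = 1 > -1  fails
[3] values 14 < 15 < 18  holds
[4] C * H = 1 * 15 = 15  holds
[5] A + H = 14 + 15 = 29; 29 > 28  holds
[6] B = 18 is outside [19, 25]  fails
[7] abs(14 - 18) = 4  holds
[8] D = 18 is outside [11, 16]  fails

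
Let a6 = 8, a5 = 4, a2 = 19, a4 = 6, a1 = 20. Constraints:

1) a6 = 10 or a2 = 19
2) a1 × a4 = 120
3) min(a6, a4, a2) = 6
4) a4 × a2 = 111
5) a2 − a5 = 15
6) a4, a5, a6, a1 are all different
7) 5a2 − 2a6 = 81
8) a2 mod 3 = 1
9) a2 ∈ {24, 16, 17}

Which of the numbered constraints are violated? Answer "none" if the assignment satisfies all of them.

Constraints 4, 7, 9 are violated.

1) a6 = 8 ≠ 10, but a2 = 19 = 19 (second disjunct)  ✓
2) a1 × a4 = 20 × 6 = 120  ✓
3) min(8, 6, 19) = 6  ✓
4) a4 × a2 = 6 × 19 = 114, not 111  ✗
5) a2 − a5 = 19 − 4 = 15  ✓
6) values 6, 4, 8, 20 are pairwise distinct  ✓
7) 5a2 − 2a6 = 5(19) − 2(8) = 79, not 81  ✗
8) 19 mod 3 = 1  ✓
9) a2 = 19 is not in {24, 16, 17}  ✗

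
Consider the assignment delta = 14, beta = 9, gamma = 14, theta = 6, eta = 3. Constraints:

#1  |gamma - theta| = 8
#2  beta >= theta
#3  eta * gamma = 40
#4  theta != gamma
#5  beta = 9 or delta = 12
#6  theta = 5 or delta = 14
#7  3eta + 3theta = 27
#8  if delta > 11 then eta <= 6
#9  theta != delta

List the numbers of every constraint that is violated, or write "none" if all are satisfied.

Constraint 3 is violated.

#1 |14 - 6| = 8  ✔
#2 beta = 9, theta = 6; 9 ≥ 6  ✔
#3 eta * gamma = 3 * 14 = 42, not 40  ✘
#4 theta = 6, gamma = 14; distinct  ✔
#5 beta = 9 = 9 (first disjunct)  ✔
#6 theta = 6 ≠ 5, but delta = 14 = 14 (second disjunct)  ✔
#7 3eta + 3theta = 3(3) + 3(6) = 27  ✔
#8 delta = 14 > 11, so we need eta ≤ 6; eta = 3 ≤ 6  ✔
#9 theta = 6, delta = 14; distinct  ✔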